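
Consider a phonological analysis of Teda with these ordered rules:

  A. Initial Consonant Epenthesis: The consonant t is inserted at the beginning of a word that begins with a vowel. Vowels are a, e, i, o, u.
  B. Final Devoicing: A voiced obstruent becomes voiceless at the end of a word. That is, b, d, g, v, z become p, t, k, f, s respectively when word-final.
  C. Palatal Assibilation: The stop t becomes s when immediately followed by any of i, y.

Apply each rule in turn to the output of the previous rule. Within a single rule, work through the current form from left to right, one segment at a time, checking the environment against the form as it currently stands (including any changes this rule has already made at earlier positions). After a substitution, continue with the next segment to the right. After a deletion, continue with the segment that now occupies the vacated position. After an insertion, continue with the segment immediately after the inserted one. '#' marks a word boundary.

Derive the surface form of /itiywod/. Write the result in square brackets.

A Initial Consonant Epenthesis: [itiywod] → [titiywod]
B Final Devoicing: [titiywod] → [titiywot]
C Palatal Assibilation: [titiywot] → [sisiywot]

[sisiywot]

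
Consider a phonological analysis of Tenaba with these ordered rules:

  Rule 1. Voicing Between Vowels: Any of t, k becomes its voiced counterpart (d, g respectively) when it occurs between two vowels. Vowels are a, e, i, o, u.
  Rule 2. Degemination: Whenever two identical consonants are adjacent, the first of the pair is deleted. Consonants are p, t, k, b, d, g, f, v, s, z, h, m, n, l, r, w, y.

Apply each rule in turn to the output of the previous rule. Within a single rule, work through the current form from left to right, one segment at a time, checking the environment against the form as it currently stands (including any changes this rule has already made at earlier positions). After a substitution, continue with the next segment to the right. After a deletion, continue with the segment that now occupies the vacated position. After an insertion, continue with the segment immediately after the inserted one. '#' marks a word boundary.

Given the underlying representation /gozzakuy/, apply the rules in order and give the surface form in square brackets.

[gozaguy]

Rule 1 Voicing Between Vowels: [gozzakuy] → [gozzaguy]
Rule 2 Degemination: [gozzaguy] → [gozaguy]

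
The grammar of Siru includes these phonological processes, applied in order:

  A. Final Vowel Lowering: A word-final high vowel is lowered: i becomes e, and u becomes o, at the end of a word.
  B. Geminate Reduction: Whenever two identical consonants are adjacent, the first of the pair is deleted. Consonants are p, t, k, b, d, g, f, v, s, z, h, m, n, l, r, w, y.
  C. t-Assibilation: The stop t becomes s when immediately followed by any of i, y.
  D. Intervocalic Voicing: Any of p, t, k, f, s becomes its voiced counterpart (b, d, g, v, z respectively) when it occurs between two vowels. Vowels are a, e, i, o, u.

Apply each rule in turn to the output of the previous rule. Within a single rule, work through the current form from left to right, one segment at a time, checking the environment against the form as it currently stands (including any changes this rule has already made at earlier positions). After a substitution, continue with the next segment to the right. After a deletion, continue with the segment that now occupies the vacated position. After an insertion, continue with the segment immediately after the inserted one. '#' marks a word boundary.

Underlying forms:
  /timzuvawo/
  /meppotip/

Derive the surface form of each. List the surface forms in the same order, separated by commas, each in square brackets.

/timzuvawo/:
  A Final Vowel Lowering: no change — [timzuvawo]
  B Geminate Reduction: no change — [timzuvawo]
  C t-Assibilation: [timzuvawo] → [simzuvawo]
  D Intervocalic Voicing: no change — [simzuvawo]
/meppotip/:
  A Final Vowel Lowering: no change — [meppotip]
  B Geminate Reduction: [meppotip] → [mepotip]
  C t-Assibilation: [mepotip] → [meposip]
  D Intervocalic Voicing: [meposip] → [mebozip]

[simzuvawo], [mebozip]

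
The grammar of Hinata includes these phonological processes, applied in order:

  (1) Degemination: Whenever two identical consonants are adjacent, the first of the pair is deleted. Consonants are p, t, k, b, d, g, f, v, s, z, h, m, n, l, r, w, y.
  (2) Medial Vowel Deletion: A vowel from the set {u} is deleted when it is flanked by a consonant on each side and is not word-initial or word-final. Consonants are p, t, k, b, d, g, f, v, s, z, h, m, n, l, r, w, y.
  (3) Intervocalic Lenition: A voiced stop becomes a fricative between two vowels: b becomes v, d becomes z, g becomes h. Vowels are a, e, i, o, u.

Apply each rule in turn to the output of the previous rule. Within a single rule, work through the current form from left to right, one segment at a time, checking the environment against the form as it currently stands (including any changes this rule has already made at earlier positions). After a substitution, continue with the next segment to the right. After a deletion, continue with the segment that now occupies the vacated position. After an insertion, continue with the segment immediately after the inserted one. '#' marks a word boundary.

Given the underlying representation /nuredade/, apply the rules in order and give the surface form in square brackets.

(1) Degemination: no change — [nuredade]
(2) Medial Vowel Deletion: [nuredade] → [nredade]
(3) Intervocalic Lenition: [nredade] → [nrezaze]

[nrezaze]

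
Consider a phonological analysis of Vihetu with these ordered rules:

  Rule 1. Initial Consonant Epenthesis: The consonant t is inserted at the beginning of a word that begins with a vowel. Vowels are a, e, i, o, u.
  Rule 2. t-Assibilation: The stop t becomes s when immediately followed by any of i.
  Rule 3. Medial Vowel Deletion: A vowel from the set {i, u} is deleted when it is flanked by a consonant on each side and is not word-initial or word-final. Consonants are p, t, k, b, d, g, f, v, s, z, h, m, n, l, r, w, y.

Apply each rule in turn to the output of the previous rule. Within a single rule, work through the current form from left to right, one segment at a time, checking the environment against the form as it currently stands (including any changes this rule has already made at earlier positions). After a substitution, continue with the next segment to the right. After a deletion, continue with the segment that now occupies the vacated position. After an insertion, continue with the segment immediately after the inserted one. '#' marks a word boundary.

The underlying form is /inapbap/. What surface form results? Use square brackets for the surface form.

Rule 1 Initial Consonant Epenthesis: [inapbap] → [tinapbap]
Rule 2 t-Assibilation: [tinapbap] → [sinapbap]
Rule 3 Medial Vowel Deletion: [sinapbap] → [snapbap]

[snapbap]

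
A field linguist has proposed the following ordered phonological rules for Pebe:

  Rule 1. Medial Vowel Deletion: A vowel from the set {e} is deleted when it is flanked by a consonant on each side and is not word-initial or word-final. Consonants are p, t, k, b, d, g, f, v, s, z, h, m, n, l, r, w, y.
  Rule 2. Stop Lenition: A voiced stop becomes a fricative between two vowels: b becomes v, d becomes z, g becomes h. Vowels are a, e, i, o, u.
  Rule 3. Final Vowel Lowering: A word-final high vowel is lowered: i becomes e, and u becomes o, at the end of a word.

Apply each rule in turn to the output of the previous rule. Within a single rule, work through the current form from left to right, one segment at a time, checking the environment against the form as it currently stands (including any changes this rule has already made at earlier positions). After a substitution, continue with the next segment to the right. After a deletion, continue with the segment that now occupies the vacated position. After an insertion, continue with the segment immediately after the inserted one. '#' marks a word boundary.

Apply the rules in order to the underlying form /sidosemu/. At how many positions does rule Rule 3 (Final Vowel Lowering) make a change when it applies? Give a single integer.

1

Rule 1 Medial Vowel Deletion: [sidosemu] → [sidosmu]
Rule 2 Stop Lenition: [sidosmu] → [sizosmu]
Rule 3 Final Vowel Lowering: [sizosmu] → [sizosmo]
Rule Rule 3 changed 1 position(s).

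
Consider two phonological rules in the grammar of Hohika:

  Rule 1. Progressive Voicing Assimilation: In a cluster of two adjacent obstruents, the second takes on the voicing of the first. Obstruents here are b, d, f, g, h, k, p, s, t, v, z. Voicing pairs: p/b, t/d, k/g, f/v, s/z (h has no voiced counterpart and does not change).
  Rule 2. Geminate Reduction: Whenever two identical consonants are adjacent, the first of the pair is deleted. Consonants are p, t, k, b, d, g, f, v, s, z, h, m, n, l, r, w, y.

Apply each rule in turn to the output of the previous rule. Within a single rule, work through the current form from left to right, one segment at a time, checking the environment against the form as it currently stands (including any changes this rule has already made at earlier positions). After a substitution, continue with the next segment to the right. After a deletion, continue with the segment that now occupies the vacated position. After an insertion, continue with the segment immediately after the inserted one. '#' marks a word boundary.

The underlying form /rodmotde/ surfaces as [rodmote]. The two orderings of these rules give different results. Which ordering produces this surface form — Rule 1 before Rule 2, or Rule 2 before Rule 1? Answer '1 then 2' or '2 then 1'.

Order 1 then 2:
  1 Progressive Voicing Assimilation: [rodmotde] → [rodmotte]
  2 Geminate Reduction: [rodmotte] → [rodmote]
  result: [rodmote]
Order 2 then 1:
  2 Geminate Reduction: no change — [rodmotde]
  1 Progressive Voicing Assimilation: [rodmotde] → [rodmotte]
  result: [rodmotte]

1 then 2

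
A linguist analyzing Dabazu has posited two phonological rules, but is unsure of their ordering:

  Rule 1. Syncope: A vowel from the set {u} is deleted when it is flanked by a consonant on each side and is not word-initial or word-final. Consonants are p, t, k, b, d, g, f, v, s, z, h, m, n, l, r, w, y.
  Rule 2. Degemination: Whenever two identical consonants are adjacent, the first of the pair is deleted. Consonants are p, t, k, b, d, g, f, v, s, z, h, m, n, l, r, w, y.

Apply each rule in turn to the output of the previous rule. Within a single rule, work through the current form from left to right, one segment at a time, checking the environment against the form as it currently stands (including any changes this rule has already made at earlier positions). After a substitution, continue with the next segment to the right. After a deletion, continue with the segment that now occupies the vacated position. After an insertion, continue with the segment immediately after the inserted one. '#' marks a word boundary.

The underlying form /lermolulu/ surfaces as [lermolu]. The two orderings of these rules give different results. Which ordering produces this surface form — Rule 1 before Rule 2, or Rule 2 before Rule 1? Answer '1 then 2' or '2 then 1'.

Order 1 then 2:
  1 Syncope: [lermolulu] → [lermollu]
  2 Degemination: [lermollu] → [lermolu]
  result: [lermolu]
Order 2 then 1:
  2 Degemination: no change — [lermolulu]
  1 Syncope: [lermolulu] → [lermollu]
  result: [lermollu]

1 then 2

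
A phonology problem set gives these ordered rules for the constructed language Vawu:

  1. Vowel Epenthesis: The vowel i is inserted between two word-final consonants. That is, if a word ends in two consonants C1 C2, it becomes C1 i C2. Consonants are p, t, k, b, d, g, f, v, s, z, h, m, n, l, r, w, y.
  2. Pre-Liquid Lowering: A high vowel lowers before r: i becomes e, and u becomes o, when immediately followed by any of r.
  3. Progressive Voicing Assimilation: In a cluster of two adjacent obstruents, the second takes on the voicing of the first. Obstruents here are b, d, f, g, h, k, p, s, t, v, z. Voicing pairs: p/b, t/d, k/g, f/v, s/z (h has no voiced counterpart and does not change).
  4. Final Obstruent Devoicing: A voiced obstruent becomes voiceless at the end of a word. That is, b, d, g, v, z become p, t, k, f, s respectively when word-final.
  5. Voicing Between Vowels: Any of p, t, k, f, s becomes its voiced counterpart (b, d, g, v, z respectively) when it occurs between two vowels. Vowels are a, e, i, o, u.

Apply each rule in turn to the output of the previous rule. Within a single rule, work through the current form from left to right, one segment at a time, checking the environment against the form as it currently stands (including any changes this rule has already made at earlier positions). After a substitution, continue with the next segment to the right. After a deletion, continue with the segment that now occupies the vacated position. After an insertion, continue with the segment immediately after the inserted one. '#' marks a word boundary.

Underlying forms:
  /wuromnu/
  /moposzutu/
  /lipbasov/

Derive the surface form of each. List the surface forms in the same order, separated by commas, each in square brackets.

[woromnu], [mobossudu], [lippazof]

/wuromnu/:
  1 Vowel Epenthesis: no change — [wuromnu]
  2 Pre-Liquid Lowering: [wuromnu] → [woromnu]
  3 Progressive Voicing Assimilation: no change — [woromnu]
  4 Final Obstruent Devoicing: no change — [woromnu]
  5 Voicing Between Vowels: no change — [woromnu]
/moposzutu/:
  1 Vowel Epenthesis: no change — [moposzutu]
  2 Pre-Liquid Lowering: no change — [moposzutu]
  3 Progressive Voicing Assimilation: [moposzutu] → [mopossutu]
  4 Final Obstruent Devoicing: no change — [mopossutu]
  5 Voicing Between Vowels: [mopossutu] → [mobossudu]
/lipbasov/:
  1 Vowel Epenthesis: no change — [lipbasov]
  2 Pre-Liquid Lowering: no change — [lipbasov]
  3 Progressive Voicing Assimilation: [lipbasov] → [lippasov]
  4 Final Obstruent Devoicing: [lippasov] → [lippasof]
  5 Voicing Between Vowels: [lippasof] → [lippazof]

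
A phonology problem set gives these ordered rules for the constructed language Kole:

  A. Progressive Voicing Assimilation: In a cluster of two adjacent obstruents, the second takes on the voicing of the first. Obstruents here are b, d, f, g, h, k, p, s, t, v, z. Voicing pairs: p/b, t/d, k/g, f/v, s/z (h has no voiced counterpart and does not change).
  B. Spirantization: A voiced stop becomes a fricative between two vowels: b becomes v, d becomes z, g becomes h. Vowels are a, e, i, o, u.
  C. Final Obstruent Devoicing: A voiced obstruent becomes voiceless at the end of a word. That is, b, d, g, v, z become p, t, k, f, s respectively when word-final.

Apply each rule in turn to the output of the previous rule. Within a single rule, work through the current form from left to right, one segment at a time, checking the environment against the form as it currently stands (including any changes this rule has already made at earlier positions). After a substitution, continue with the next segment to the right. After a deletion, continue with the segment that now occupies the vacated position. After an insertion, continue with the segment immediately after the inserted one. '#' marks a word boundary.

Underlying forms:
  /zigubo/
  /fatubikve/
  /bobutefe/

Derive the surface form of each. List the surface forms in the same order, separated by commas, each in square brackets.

/zigubo/:
  A Progressive Voicing Assimilation: no change — [zigubo]
  B Spirantization: [zigubo] → [zihuvo]
  C Final Obstruent Devoicing: no change — [zihuvo]
/fatubikve/:
  A Progressive Voicing Assimilation: [fatubikve] → [fatubikfe]
  B Spirantization: [fatubikfe] → [fatuvikfe]
  C Final Obstruent Devoicing: no change — [fatuvikfe]
/bobutefe/:
  A Progressive Voicing Assimilation: no change — [bobutefe]
  B Spirantization: [bobutefe] → [bovutefe]
  C Final Obstruent Devoicing: no change — [bovutefe]

[zihuvo], [fatuvikfe], [bovutefe]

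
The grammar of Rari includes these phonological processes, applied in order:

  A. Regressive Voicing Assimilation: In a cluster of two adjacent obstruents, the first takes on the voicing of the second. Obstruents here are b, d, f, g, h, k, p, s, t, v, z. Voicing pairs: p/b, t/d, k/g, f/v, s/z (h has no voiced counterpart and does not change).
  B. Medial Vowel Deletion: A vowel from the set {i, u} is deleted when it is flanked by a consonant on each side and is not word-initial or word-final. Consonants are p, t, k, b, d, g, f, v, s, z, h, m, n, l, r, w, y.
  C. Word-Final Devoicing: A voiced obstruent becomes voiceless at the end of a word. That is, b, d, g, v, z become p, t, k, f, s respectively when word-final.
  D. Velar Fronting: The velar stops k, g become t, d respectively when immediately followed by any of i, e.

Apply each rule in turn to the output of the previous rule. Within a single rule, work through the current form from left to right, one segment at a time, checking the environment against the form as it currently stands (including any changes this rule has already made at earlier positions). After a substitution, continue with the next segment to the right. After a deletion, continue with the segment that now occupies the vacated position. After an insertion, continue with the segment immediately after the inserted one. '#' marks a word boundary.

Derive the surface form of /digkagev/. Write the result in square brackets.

A Regressive Voicing Assimilation: [digkagev] → [dikkagev]
B Medial Vowel Deletion: [dikkagev] → [dkkagev]
C Word-Final Devoicing: [dkkagev] → [dkkagef]
D Velar Fronting: [dkkagef] → [dkkadef]

[dkkadef]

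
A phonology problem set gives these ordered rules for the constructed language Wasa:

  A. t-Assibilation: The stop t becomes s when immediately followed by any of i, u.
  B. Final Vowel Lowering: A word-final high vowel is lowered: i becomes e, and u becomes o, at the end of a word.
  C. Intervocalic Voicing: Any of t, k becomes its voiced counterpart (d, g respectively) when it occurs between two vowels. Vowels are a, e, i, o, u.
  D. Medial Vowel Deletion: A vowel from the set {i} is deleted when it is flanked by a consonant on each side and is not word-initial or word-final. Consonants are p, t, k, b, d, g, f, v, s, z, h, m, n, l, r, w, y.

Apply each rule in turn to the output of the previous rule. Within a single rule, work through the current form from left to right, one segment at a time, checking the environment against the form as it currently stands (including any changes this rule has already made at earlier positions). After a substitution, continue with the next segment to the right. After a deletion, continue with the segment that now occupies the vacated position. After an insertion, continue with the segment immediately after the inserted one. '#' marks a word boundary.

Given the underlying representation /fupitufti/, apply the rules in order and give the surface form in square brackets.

A t-Assibilation: [fupitufti] → [fupisufsi]
B Final Vowel Lowering: [fupisufsi] → [fupisufse]
C Intervocalic Voicing: no change — [fupisufse]
D Medial Vowel Deletion: [fupisufse] → [fupsufse]

[fupsufse]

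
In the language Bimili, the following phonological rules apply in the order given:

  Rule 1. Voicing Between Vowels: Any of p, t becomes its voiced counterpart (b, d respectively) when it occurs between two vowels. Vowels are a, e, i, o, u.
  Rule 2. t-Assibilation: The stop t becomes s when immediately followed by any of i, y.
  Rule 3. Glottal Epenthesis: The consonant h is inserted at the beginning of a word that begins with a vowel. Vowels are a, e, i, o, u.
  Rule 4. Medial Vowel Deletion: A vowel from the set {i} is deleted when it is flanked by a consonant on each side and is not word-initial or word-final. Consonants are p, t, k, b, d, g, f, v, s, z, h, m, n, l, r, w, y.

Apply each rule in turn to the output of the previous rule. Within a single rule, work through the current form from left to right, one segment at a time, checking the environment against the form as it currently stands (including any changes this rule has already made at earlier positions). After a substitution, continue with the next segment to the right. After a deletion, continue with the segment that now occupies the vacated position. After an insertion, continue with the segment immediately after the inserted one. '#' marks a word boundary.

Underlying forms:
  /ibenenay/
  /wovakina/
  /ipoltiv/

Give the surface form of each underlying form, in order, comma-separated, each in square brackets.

[hbenenay], [wovakna], [hbolsv]

/ibenenay/:
  Rule 1 Voicing Between Vowels: no change — [ibenenay]
  Rule 2 t-Assibilation: no change — [ibenenay]
  Rule 3 Glottal Epenthesis: [ibenenay] → [hibenenay]
  Rule 4 Medial Vowel Deletion: [hibenenay] → [hbenenay]
/wovakina/:
  Rule 1 Voicing Between Vowels: no change — [wovakina]
  Rule 2 t-Assibilation: no change — [wovakina]
  Rule 3 Glottal Epenthesis: no change — [wovakina]
  Rule 4 Medial Vowel Deletion: [wovakina] → [wovakna]
/ipoltiv/:
  Rule 1 Voicing Between Vowels: [ipoltiv] → [iboltiv]
  Rule 2 t-Assibilation: [iboltiv] → [ibolsiv]
  Rule 3 Glottal Epenthesis: [ibolsiv] → [hibolsiv]
  Rule 4 Medial Vowel Deletion: [hibolsiv] → [hbolsv]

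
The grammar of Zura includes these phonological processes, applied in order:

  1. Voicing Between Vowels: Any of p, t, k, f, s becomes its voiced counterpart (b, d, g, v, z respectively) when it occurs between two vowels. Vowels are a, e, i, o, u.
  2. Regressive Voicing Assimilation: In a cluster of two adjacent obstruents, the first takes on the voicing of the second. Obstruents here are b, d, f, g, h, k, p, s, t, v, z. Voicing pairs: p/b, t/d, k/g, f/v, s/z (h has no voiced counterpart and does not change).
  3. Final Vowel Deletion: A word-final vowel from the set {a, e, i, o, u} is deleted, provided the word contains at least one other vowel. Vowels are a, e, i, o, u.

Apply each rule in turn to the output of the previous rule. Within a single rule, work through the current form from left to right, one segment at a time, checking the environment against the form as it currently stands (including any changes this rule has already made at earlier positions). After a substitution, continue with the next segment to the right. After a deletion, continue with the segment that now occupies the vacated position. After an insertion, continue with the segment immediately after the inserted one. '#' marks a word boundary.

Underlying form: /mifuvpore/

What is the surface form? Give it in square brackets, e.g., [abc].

1 Voicing Between Vowels: [mifuvpore] → [mivuvpore]
2 Regressive Voicing Assimilation: [mivuvpore] → [mivufpore]
3 Final Vowel Deletion: [mivufpore] → [mivufpor]

[mivufpor]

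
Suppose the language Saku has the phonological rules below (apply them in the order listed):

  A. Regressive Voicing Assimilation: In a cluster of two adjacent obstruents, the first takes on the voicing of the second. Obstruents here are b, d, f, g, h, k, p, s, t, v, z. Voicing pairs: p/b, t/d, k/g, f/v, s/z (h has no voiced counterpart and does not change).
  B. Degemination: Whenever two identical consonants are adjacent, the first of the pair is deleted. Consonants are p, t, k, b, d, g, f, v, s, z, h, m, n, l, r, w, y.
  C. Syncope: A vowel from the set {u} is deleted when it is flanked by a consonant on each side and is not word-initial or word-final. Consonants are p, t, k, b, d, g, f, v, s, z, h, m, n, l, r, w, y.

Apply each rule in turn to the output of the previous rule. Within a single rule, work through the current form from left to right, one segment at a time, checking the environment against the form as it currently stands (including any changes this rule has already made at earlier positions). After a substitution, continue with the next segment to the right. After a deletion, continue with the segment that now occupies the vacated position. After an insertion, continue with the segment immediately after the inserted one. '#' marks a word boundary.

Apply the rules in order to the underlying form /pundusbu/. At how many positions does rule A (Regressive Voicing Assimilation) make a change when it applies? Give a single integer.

A Regressive Voicing Assimilation: [pundusbu] → [punduzbu]
B Degemination: no change — [punduzbu]
C Syncope: [punduzbu] → [pndzbu]
Rule A changed 1 position(s).

1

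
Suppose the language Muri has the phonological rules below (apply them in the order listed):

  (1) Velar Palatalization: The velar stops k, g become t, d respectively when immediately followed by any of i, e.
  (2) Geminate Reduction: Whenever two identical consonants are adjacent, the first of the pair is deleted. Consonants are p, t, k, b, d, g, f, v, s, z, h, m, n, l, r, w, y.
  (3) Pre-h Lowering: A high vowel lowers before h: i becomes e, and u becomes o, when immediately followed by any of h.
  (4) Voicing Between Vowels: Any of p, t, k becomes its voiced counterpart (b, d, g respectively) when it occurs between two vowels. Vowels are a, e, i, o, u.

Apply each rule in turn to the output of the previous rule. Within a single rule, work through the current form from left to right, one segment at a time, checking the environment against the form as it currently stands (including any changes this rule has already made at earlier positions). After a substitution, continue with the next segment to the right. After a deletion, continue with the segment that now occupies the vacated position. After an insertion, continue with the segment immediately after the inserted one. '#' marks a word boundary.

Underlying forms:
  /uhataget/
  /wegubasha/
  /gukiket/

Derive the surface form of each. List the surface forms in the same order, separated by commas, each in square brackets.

/uhataget/:
  (1) Velar Palatalization: [uhataget] → [uhatadet]
  (2) Geminate Reduction: no change — [uhatadet]
  (3) Pre-h Lowering: [uhatadet] → [ohatadet]
  (4) Voicing Between Vowels: [ohatadet] → [ohadadet]
/wegubasha/:
  (1) Velar Palatalization: no change — [wegubasha]
  (2) Geminate Reduction: no change — [wegubasha]
  (3) Pre-h Lowering: no change — [wegubasha]
  (4) Voicing Between Vowels: no change — [wegubasha]
/gukiket/:
  (1) Velar Palatalization: [gukiket] → [gutitet]
  (2) Geminate Reduction: no change — [gutitet]
  (3) Pre-h Lowering: no change — [gutitet]
  (4) Voicing Between Vowels: [gutitet] → [gudidet]

[ohadadet], [wegubasha], [gudidet]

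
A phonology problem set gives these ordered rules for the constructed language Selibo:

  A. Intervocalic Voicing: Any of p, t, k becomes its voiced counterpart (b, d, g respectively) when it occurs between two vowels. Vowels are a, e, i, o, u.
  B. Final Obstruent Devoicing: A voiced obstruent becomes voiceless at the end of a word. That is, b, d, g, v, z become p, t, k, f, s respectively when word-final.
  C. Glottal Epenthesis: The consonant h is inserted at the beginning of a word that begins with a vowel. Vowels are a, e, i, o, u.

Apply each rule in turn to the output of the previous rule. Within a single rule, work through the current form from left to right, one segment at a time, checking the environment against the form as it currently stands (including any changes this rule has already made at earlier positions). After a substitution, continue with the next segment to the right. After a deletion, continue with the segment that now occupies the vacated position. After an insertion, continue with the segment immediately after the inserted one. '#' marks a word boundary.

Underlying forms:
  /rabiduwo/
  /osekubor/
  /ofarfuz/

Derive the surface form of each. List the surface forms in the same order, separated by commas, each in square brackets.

[rabiduwo], [hosegubor], [hofarfus]

/rabiduwo/:
  A Intervocalic Voicing: no change — [rabiduwo]
  B Final Obstruent Devoicing: no change — [rabiduwo]
  C Glottal Epenthesis: no change — [rabiduwo]
/osekubor/:
  A Intervocalic Voicing: [osekubor] → [osegubor]
  B Final Obstruent Devoicing: no change — [osegubor]
  C Glottal Epenthesis: [osegubor] → [hosegubor]
/ofarfuz/:
  A Intervocalic Voicing: no change — [ofarfuz]
  B Final Obstruent Devoicing: [ofarfuz] → [ofarfus]
  C Glottal Epenthesis: [ofarfus] → [hofarfus]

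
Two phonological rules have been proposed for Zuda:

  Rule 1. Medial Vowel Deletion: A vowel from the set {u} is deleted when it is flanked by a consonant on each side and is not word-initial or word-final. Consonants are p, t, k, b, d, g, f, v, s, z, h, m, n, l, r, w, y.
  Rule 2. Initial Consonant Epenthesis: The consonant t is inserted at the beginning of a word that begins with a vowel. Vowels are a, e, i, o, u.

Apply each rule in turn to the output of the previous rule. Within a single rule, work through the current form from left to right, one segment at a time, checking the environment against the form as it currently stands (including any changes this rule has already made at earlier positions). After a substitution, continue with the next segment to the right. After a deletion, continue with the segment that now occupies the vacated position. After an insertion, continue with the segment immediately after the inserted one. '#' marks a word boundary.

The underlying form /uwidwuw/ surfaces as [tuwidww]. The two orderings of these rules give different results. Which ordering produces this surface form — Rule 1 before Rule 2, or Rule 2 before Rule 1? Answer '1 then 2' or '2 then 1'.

1 then 2

Order 1 then 2:
  1 Medial Vowel Deletion: [uwidwuw] → [uwidww]
  2 Initial Consonant Epenthesis: [uwidww] → [tuwidww]
  result: [tuwidww]
Order 2 then 1:
  2 Initial Consonant Epenthesis: [uwidwuw] → [tuwidwuw]
  1 Medial Vowel Deletion: [tuwidwuw] → [twidww]
  result: [twidww]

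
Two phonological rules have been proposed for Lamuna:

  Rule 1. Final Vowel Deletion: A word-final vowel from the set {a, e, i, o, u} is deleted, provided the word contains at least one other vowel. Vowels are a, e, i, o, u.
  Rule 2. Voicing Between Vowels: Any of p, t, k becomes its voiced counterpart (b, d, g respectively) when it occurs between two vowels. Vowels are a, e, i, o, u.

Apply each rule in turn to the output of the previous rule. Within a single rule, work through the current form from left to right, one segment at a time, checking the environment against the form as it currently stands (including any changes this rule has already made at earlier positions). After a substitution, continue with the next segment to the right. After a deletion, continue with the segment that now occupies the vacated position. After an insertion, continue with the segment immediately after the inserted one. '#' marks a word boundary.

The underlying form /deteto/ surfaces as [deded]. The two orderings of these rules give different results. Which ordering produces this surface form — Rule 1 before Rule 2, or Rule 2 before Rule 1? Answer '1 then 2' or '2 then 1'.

2 then 1

Order 1 then 2:
  1 Final Vowel Deletion: [deteto] → [detet]
  2 Voicing Between Vowels: [detet] → [dedet]
  result: [dedet]
Order 2 then 1:
  2 Voicing Between Vowels: [deteto] → [dededo]
  1 Final Vowel Deletion: [dededo] → [deded]
  result: [deded]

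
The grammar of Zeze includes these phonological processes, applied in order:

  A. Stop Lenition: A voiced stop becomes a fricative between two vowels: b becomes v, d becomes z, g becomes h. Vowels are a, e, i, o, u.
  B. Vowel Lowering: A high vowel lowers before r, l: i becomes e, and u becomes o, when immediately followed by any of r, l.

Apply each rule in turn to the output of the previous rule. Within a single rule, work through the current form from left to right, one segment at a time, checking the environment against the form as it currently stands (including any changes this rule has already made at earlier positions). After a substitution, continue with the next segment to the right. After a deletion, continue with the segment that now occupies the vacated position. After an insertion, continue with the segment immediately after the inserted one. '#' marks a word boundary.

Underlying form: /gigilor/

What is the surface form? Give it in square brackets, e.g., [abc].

[gihelor]

A Stop Lenition: [gigilor] → [gihilor]
B Vowel Lowering: [gihilor] → [gihelor]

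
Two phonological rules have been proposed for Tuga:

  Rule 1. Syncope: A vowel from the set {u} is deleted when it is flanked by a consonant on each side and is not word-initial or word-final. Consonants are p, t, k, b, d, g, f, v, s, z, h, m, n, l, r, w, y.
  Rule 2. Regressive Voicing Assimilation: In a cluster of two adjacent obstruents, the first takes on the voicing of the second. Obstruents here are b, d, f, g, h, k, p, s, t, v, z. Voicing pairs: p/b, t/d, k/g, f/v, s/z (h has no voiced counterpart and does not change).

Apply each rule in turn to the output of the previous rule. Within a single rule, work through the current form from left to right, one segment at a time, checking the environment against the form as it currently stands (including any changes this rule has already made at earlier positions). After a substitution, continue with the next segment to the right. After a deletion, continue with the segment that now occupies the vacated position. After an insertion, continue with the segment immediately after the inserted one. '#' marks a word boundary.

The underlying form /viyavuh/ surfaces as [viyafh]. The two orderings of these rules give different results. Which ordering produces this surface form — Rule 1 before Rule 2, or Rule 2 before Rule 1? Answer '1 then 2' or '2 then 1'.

Order 1 then 2:
  1 Syncope: [viyavuh] → [viyavh]
  2 Regressive Voicing Assimilation: [viyavh] → [viyafh]
  result: [viyafh]
Order 2 then 1:
  2 Regressive Voicing Assimilation: no change — [viyavuh]
  1 Syncope: [viyavuh] → [viyavh]
  result: [viyavh]

1 then 2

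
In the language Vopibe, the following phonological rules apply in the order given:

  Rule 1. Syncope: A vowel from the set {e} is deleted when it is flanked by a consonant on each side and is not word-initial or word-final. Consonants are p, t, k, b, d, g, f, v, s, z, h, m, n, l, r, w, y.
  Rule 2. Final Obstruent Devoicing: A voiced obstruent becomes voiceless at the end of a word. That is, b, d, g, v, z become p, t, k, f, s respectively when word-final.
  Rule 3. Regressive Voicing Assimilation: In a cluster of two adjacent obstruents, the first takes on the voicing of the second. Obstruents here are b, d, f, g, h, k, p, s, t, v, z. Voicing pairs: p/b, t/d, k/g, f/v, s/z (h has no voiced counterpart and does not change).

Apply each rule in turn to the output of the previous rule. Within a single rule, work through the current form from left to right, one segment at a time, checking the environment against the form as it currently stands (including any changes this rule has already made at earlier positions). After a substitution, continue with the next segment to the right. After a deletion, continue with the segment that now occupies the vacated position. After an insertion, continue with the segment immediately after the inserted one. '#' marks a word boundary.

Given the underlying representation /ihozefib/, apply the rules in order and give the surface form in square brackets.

[ihosfip]

Rule 1 Syncope: [ihozefib] → [ihozfib]
Rule 2 Final Obstruent Devoicing: [ihozfib] → [ihozfip]
Rule 3 Regressive Voicing Assimilation: [ihozfip] → [ihosfip]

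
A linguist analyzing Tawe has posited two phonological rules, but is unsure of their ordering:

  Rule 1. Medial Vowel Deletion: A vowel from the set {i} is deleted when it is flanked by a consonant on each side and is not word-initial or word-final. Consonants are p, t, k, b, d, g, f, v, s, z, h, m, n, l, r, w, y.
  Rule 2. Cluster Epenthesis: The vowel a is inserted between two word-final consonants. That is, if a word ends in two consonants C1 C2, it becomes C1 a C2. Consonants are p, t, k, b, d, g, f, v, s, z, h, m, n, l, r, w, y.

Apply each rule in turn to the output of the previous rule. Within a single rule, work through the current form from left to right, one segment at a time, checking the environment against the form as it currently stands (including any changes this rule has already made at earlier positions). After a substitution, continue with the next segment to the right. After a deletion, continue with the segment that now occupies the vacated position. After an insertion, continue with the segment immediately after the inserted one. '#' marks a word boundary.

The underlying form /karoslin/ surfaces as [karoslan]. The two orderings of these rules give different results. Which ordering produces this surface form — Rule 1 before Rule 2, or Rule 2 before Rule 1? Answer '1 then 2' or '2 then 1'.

Order 1 then 2:
  1 Medial Vowel Deletion: [karoslin] → [karosln]
  2 Cluster Epenthesis: [karosln] → [karoslan]
  result: [karoslan]
Order 2 then 1:
  2 Cluster Epenthesis: no change — [karoslin]
  1 Medial Vowel Deletion: [karoslin] → [karosln]
  result: [karosln]

1 then 2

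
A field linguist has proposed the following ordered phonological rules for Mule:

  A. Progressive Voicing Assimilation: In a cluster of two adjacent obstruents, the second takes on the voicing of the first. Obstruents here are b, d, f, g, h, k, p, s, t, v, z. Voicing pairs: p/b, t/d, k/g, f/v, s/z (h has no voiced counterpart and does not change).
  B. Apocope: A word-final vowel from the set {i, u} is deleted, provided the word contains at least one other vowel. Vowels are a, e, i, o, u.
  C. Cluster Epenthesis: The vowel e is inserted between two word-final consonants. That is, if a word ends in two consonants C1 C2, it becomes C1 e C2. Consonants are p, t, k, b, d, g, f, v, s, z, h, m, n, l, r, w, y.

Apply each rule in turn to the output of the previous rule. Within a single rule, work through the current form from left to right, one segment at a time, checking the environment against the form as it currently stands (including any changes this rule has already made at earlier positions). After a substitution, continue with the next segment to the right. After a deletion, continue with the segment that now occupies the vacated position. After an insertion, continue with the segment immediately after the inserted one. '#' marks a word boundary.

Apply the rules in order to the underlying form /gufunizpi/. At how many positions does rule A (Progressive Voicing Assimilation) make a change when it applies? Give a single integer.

A Progressive Voicing Assimilation: [gufunizpi] → [gufunizbi]
B Apocope: [gufunizbi] → [gufunizb]
C Cluster Epenthesis: [gufunizb] → [gufunizeb]
Rule A changed 1 position(s).

1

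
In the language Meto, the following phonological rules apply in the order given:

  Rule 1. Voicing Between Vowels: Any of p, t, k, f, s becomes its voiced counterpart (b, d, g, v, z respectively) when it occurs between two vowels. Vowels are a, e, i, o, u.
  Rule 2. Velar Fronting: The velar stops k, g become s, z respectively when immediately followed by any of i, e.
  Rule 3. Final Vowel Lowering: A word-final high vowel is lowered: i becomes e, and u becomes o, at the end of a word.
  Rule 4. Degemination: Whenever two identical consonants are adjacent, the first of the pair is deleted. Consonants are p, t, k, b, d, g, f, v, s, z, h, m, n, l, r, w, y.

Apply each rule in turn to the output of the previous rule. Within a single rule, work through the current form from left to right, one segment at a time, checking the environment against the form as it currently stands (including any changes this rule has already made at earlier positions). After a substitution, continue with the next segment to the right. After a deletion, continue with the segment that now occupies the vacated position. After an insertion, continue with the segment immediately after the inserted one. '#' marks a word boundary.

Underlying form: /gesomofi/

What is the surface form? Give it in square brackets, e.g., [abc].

Rule 1 Voicing Between Vowels: [gesomofi] → [gezomovi]
Rule 2 Velar Fronting: [gezomovi] → [zezomovi]
Rule 3 Final Vowel Lowering: [zezomovi] → [zezomove]
Rule 4 Degemination: no change — [zezomove]

[zezomove]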